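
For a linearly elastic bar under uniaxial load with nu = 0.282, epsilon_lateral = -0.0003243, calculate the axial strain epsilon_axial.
Model: a linearly elastic bar under uniaxial load, so epsilon_lateral = -nu·epsilon_axial.
Solve for epsilon_axial: epsilon_axial = -epsilon_lateral / nu.
Substitute:
  epsilon_axial = -(-0.0003243) / 0.282
  epsilon_axial = 0.00115
Final answer: epsilon_axial = 0.00115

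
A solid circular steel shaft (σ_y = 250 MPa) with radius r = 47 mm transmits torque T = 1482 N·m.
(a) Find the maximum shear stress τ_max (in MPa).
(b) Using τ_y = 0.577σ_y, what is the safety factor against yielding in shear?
(a) For a solid circular shaft, τ_max = T·r/J with J = π·r^4/2, i.e. τ_max = 2·T / (π·r^3). Convert r = 47 mm = 0.047 m.
  τ_max = (2 × 1482) / (π × 0.047^3) = 9.087 × 10⁶ Pa = 9.087 MPa
(b) τ_y = 0.577 × 250 = 144.25 MPa
  SF = τ_y/τ_max = 144.25 / 9.087 = 15.87
Final answer: (a) τ_max = 9.087 MPa, (b) SF = 15.87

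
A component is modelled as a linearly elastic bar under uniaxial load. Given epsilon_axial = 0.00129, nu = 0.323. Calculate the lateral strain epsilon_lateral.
Model: a linearly elastic bar under uniaxial load, so epsilon_lateral = -nu·epsilon_axial.
Substitute:
  epsilon_lateral = -(0.323 × 0.00129)
  epsilon_lateral = -0.0004167
Final answer: epsilon_lateral = -0.0004167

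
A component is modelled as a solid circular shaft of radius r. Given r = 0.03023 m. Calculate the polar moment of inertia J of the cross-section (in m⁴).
Model: a solid circular shaft of radius r, so J = (π·r^4) / 2.
Substitute:
  J = (π × 0.03023^4) / 2
  J = 1.312 × 10⁻⁶ m⁴
Final answer: J = 1.312 × 10⁻⁶ m⁴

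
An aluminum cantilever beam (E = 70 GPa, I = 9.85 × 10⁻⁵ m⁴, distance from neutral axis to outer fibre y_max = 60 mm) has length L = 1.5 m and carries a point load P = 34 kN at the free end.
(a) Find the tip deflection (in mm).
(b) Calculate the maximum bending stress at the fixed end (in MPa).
(a) Tip deflection of a cantilever with an end point load: δ = P·L^3 / (3·E·I). Convert P = 34 kN = 34000 N, E = 70 GPa = 7 × 10¹⁰ Pa.
  δ = (34000 × 1.5^3) / (3 × (7 × 10¹⁰) × (9.85 × 10⁻⁵)) = 0.005547 m = 5.547 mm
(b) Maximum bending moment at the fixed end: M = P·L = 34000 × 1.5 = 51000 N·m. Convert y_max = 60 mm = 0.06 m.
  σ = M·y_max / I = (51000 × 0.06) / (9.85 × 10⁻⁵) = 3.107 × 10⁷ Pa = 31.07 MPa
Final answer: (a) δ = 5.547 mm, (b) σ = 31.07 MPa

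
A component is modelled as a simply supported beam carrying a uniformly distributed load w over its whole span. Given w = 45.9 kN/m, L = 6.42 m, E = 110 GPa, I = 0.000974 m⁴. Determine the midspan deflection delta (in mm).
Model: a simply supported beam carrying a uniformly distributed load w over its whole span, so delta = (5·w·L^4) / (384·E·I).
Convert to SI units:
  w = 45.9 kN/m = 45900 N/m
  E = 110 GPa = 1.1 × 10¹¹ Pa
Substitute:
  delta = (5 × 45900 × 6.42^4) / (384 × (1.1 × 10¹¹) × 0.000974)
  delta = 0.009476 m
Convert: delta = 0.009476 m = 9.476 mm
Final answer: delta = 9.476 mm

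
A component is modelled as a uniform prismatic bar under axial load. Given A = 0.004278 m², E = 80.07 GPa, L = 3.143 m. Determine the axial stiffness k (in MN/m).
Model: a uniform prismatic bar under axial load, so k = (A·E) / L.
Convert to SI units:
  E = 80.07 GPa = 8.007 × 10¹⁰ Pa
Substitute:
  k = (0.004278 × (8.007 × 10¹⁰)) / 3.143
  k = 1.09 × 10⁸ N/m
Convert: k = 1.09 × 10⁸ N/m = 109 MN/m
Final answer: k = 109 MN/m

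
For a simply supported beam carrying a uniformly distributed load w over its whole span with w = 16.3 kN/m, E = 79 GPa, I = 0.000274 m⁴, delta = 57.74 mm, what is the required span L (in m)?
Model: a simply supported beam carrying a uniformly distributed load w over its whole span, so delta = (5·w·L^4) / (384·E·I).
Solve for L: L = ((384·delta·E·I) / (5·w))^(1/4).
Convert to SI units:
  w = 16.3 kN/m = 16300 N/m
  E = 79 GPa = 7.9 × 10¹⁰ Pa
  delta = 57.74 mm = 0.05774 m
Substitute:
  L = ((384 × 0.05774 × (7.9 × 10¹⁰) × 0.000274) / (5 × 16300))^(1/4)
  L = 8.76 m
Final answer: L = 8.76 m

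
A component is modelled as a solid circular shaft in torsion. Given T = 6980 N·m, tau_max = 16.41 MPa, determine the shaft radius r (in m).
Model: a solid circular shaft in torsion, so tau_max = (2·T) / (π·r^3).
Solve for r: r = ((2·T) / (π·tau_max))^(1/3).
Convert to SI units:
  tau_max = 16.41 MPa = 1.641 × 10⁷ Pa
Substitute:
  r = ((2 × 6980) / (π × (1.641 × 10⁷)))^(1/3)
  r = 0.0647 m
Final answer: r = 0.0647 m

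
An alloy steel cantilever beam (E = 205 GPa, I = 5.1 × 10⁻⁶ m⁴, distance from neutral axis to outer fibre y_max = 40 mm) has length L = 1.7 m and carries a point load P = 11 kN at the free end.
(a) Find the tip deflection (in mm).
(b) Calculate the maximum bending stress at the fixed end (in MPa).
(a) Tip deflection of a cantilever with an end point load: δ = P·L^3 / (3·E·I). Convert P = 11 kN = 11000 N, E = 205 GPa = 2.05 × 10¹¹ Pa.
  δ = (11000 × 1.7^3) / (3 × (2.05 × 10¹¹) × (5.1 × 10⁻⁶)) = 0.01723 m = 17.23 mm
(b) Maximum bending moment at the fixed end: M = P·L = 11000 × 1.7 = 18700 N·m. Convert y_max = 40 mm = 0.04 m.
  σ = M·y_max / I = (18700 × 0.04) / (5.1 × 10⁻⁶) = 1.467 × 10⁸ Pa = 146.7 MPa
Final answer: (a) δ = 17.23 mm, (b) σ = 146.7 MPa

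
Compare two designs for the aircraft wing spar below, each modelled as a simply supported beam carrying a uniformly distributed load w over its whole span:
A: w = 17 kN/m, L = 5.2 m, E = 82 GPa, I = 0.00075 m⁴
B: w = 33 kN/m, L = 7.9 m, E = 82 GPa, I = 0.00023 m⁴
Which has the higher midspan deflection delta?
Model: a simply supported beam carrying a uniformly distributed load w over its whole span, so delta = (5·w·L^4) / (384·E·I) (SI units).
  A: delta = (5 × 17000 × 5.2^4) / (384 × (8.2 × 10¹⁰) × 0.00075) = 0.002632 m = 2.632 mm
  B: delta = (5 × 33000 × 7.9^4) / (384 × (8.2 × 10¹⁰) × 0.00023) = 0.08874 m = 88.74 mm
88.74 mm > 2.632 mm, so B is larger.
Final answer: B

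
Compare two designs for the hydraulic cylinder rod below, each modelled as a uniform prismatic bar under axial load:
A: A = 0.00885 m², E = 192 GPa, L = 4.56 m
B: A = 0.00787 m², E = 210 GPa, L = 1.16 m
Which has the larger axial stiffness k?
Model: a uniform prismatic bar under axial load, so k = (A·E) / L (SI units).
  A: k = (0.00885 × (1.92 × 10¹¹)) / 4.56 = 3.726 × 10⁸ N/m = 372.6 MN/m
  B: k = (0.00787 × (2.1 × 10¹¹)) / 1.16 = 1.425 × 10⁹ N/m = 1425 MN/m
1425 MN/m > 372.6 MN/m, so B is larger.
Final answer: B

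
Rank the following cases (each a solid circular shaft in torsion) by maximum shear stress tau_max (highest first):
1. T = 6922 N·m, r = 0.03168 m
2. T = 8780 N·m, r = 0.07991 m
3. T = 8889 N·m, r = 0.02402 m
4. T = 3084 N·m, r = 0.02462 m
Model: a solid circular shaft in torsion, so tau_max = (2·T) / (π·r^3) (SI units).
  Case 1: tau_max = (2 × 6922) / (π × 0.03168^3) = 1.386 × 10⁸ Pa = 138.6 MPa
  Case 2: tau_max = (2 × 8780) / (π × 0.07991^3) = 1.095 × 10⁷ Pa = 10.95 MPa
  Case 3: tau_max = (2 × 8889) / (π × 0.02402^3) = 4.083 × 10⁸ Pa = 408.3 MPa
  Case 4: tau_max = (2 × 3084) / (π × 0.02462^3) = 1.316 × 10⁸ Pa = 131.6 MPa
Ordering: 408.3 MPa (case 3) > 138.6 MPa (case 1) > 131.6 MPa (case 4) > 10.95 MPa (case 2)
Final answer: 3, 1, 4, 2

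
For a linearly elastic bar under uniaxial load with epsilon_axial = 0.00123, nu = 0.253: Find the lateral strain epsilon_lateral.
Model: a linearly elastic bar under uniaxial load, so epsilon_lateral = -nu·epsilon_axial.
Substitute:
  epsilon_lateral = -(0.253 × 0.00123)
  epsilon_lateral = -0.0003112
Final answer: epsilon_lateral = -0.0003112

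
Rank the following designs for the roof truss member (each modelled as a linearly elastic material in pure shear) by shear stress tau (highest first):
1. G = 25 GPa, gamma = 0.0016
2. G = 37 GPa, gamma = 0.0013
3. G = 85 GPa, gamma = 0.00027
Model: a linearly elastic material in pure shear, so tau = G·gamma (SI units).
  Case 1: tau = (2.5 × 10¹⁰) × 0.0016 = 4 × 10⁷ Pa = 40 MPa
  Case 2: tau = (3.7 × 10¹⁰) × 0.0013 = 4.81 × 10⁷ Pa = 48.1 MPa
  Case 3: tau = (8.5 × 10¹⁰) × 0.00027 = 2.295 × 10⁷ Pa = 22.95 MPa
Ordering: 48.1 MPa (case 2) > 40 MPa (case 1) > 22.95 MPa (case 3)
Final answer: 2, 1, 3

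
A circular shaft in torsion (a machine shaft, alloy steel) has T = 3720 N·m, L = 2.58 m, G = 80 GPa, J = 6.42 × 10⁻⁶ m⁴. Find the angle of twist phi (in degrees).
Model: a circular shaft in torsion, so phi = (T·L) / (G·J).
Convert to SI units:
  G = 80 GPa = 8 × 10¹⁰ Pa
Substitute:
  phi = (3720 × 2.58) / ((8 × 10¹⁰) × (6.42 × 10⁻⁶))
  phi = 0.01869 rad
Convert to degrees: phi = 0.01869 × 180/π = 1.071°
Final answer: phi = 1.071°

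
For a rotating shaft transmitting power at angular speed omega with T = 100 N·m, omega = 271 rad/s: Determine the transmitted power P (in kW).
Model: a rotating shaft transmitting power at angular speed omega, so P = T·omega.
Substitute:
  P = 100 × 271
  P = 27100 W
Convert: P = 27100 W = 27.1 kW
Final answer: P = 27.1 kW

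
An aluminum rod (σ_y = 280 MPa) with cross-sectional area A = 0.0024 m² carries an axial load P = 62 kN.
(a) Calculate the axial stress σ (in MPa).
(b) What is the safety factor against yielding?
(a) Axial stress σ = P/A. Convert P = 62 kN = 62000 N.
  σ = 62000 / 0.0024 = 2.583 × 10⁷ Pa = 25.83 MPa
(b) Safety factor SF = σ_y/σ = 280 / 25.83 = 10.84
Final answer: (a) σ = 25.83 MPa, (b) SF = 10.84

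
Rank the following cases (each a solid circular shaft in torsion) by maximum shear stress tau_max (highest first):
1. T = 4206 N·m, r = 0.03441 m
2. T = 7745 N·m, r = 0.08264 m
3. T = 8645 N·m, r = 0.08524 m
Model: a solid circular shaft in torsion, so tau_max = (2·T) / (π·r^3) (SI units).
  Case 1: tau_max = (2 × 4206) / (π × 0.03441^3) = 6.572 × 10⁷ Pa = 65.72 MPa
  Case 2: tau_max = (2 × 7745) / (π × 0.08264^3) = 8.736 × 10⁶ Pa = 8.736 MPa
  Case 3: tau_max = (2 × 8645) / (π × 0.08524^3) = 8.886 × 10⁶ Pa = 8.886 MPa
Ordering: 65.72 MPa (case 1) > 8.886 MPa (case 3) > 8.736 MPa (case 2)
Final answer: 1, 3, 2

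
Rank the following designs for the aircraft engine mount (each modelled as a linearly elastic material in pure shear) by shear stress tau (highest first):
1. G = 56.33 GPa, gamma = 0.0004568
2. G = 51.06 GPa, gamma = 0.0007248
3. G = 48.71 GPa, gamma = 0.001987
Model: a linearly elastic material in pure shear, so tau = G·gamma (SI units).
  Case 1: tau = (5.633 × 10¹⁰) × 0.0004568 = 2.573 × 10⁷ Pa = 25.73 MPa
  Case 2: tau = (5.106 × 10¹⁰) × 0.0007248 = 3.701 × 10⁷ Pa = 37.01 MPa
  Case 3: tau = (4.871 × 10¹⁰) × 0.001987 = 9.679 × 10⁷ Pa = 96.79 MPa
Ordering: 96.79 MPa (case 3) > 37.01 MPa (case 2) > 25.73 MPa (case 1)
Final answer: 3, 2, 1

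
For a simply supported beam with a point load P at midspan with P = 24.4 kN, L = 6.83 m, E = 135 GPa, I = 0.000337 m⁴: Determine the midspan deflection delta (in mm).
Model: a simply supported beam with a point load P at midspan, so delta = (P·L^3) / (48·E·I).
Convert to SI units:
  P = 24.4 kN = 24400 N
  E = 135 GPa = 1.35 × 10¹¹ Pa
Substitute:
  delta = (24400 × 6.83^3) / (48 × (1.35 × 10¹¹) × 0.000337)
  delta = 0.00356 m
Convert: delta = 0.00356 m = 3.56 mm
Final answer: delta = 3.56 mm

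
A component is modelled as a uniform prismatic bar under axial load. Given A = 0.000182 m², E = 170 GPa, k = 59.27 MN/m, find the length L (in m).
Model: a uniform prismatic bar under axial load, so k = (A·E) / L.
Solve for L: L = (A·E) / k.
Convert to SI units:
  E = 170 GPa = 1.7 × 10¹¹ Pa
  k = 59.27 MN/m = 5.927 × 10⁷ N/m
Substitute:
  L = (0.000182 × (1.7 × 10¹¹)) / (5.927 × 10⁷)
  L = 0.522 m
Final answer: L = 0.522 m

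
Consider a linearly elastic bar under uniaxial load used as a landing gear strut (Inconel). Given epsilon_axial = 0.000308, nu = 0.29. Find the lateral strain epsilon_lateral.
Model: a linearly elastic bar under uniaxial load, so epsilon_lateral = -nu·epsilon_axial.
Substitute:
  epsilon_lateral = -(0.29 × 0.000308)
  epsilon_lateral = -8.932 × 10⁻⁵
Final answer: epsilon_lateral = -8.932 × 10⁻⁵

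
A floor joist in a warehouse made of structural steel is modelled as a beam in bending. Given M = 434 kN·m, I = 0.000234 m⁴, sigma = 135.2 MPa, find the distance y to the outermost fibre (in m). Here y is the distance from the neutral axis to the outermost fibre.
Model: a beam in bending, so sigma = (M·y) / I.
Solve for y: y = (sigma·I) / M.
Convert to SI units:
  M = 434 kN·m = 434000 N·m
  sigma = 135.2 MPa = 1.352 × 10⁸ Pa
Substitute:
  y = ((1.352 × 10⁸) × 0.000234) / 434000
  y = 0.0729 m
Final answer: y = 0.0729 m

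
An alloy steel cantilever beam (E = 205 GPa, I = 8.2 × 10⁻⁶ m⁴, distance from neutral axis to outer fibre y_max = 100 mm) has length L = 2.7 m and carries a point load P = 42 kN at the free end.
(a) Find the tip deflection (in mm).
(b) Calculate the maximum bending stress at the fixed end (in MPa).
(a) Tip deflection of a cantilever with an end point load: δ = P·L^3 / (3·E·I). Convert P = 42 kN = 42000 N, E = 205 GPa = 2.05 × 10¹¹ Pa.
  δ = (42000 × 2.7^3) / (3 × (2.05 × 10¹¹) × (8.2 × 10⁻⁶)) = 0.1639 m = 163.9 mm
(b) Maximum bending moment at the fixed end: M = P·L = 42000 × 2.7 = 113400 N·m. Convert y_max = 100 mm = 0.1 m.
  σ = M·y_max / I = (113400 × 0.1) / (8.2 × 10⁻⁶) = 1.383 × 10⁹ Pa = 1383 MPa
Final answer: (a) δ = 163.9 mm, (b) σ = 1383 MPa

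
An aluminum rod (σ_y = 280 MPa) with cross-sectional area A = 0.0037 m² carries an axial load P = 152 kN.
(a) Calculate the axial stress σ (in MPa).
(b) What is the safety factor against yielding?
(a) Axial stress σ = P/A. Convert P = 152 kN = 152000 N.
  σ = 152000 / 0.0037 = 4.108 × 10⁷ Pa = 41.08 MPa
(b) Safety factor SF = σ_y/σ = 280 / 41.08 = 6.816
Final answer: (a) σ = 41.08 MPa, (b) SF = 6.816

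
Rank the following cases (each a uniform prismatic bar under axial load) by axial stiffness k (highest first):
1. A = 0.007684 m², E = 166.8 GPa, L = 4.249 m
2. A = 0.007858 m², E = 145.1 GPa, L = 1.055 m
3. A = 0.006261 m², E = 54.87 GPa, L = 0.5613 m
Model: a uniform prismatic bar under axial load, so k = (A·E) / L (SI units).
  Case 1: k = (0.007684 × (1.668 × 10¹¹)) / 4.249 = 3.016 × 10⁸ N/m = 301.6 MN/m
  Case 2: k = (0.007858 × (1.451 × 10¹¹)) / 1.055 = 1.081 × 10⁹ N/m = 1081 MN/m
  Case 3: k = (0.006261 × (5.487 × 10¹⁰)) / 0.5613 = 6.12 × 10⁸ N/m = 612 MN/m
Ordering: 1081 MN/m (case 2) > 612 MN/m (case 3) > 301.6 MN/m (case 1)
Final answer: 2, 3, 1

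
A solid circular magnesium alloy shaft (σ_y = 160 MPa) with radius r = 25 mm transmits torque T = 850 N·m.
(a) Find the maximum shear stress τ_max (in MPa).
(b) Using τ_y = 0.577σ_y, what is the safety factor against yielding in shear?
(a) For a solid circular shaft, τ_max = T·r/J with J = π·r^4/2, i.e. τ_max = 2·T / (π·r^3). Convert r = 25 mm = 0.025 m.
  τ_max = (2 × 850) / (π × 0.025^3) = 3.463 × 10⁷ Pa = 34.63 MPa
(b) τ_y = 0.577 × 160 = 92.32 MPa
  SF = τ_y/τ_max = 92.32 / 34.63 = 2.666
Final answer: (a) τ_max = 34.63 MPa, (b) SF = 2.666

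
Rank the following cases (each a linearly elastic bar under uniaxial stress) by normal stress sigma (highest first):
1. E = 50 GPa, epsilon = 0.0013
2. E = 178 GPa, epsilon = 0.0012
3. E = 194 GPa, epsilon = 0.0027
Model: a linearly elastic bar under uniaxial stress, so sigma = E·epsilon (SI units).
  Case 1: sigma = (5 × 10¹⁰) × 0.0013 = 6.5 × 10⁷ Pa = 65 MPa
  Case 2: sigma = (1.78 × 10¹¹) × 0.0012 = 2.136 × 10⁸ Pa = 213.6 MPa
  Case 3: sigma = (1.94 × 10¹¹) × 0.0027 = 5.238 × 10⁸ Pa = 523.8 MPa
Ordering: 523.8 MPa (case 3) > 213.6 MPa (case 2) > 65 MPa (case 1)
Final answer: 3, 2, 1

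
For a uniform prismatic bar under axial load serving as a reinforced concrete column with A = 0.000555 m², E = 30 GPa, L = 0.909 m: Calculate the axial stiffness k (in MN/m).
Model: a uniform prismatic bar under axial load, so k = (A·E) / L.
Convert to SI units:
  E = 30 GPa = 3 × 10¹⁰ Pa
Substitute:
  k = (0.000555 × (3 × 10¹⁰)) / 0.909
  k = 1.832 × 10⁷ N/m
Convert: k = 1.832 × 10⁷ N/m = 18.32 MN/m
Final answer: k = 18.32 MN/m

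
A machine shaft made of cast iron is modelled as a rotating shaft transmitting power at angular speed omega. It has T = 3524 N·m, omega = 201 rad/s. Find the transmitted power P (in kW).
Model: a rotating shaft transmitting power at angular speed omega, so P = T·omega.
Substitute:
  P = 3524 × 201
  P = 708300 W
Convert: P = 708300 W = 708.3 kW
Final answer: P = 708.3 kW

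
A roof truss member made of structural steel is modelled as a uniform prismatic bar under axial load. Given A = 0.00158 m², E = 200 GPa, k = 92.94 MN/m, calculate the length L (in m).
Model: a uniform prismatic bar under axial load, so k = (A·E) / L.
Solve for L: L = (A·E) / k.
Convert to SI units:
  E = 200 GPa = 2 × 10¹¹ Pa
  k = 92.94 MN/m = 9.294 × 10⁷ N/m
Substitute:
  L = (0.00158 × (2 × 10¹¹)) / (9.294 × 10⁷)
  L = 3.4 m
Final answer: L = 3.4 m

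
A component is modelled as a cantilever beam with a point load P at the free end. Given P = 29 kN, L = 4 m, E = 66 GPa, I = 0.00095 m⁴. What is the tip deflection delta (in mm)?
Model: a cantilever beam with a point load P at the free end, so delta = (P·L^3) / (3·E·I).
Convert to SI units:
  P = 29 kN = 29000 N
  E = 66 GPa = 6.6 × 10¹⁰ Pa
Substitute:
  delta = (29000 × 4^3) / (3 × (6.6 × 10¹⁰) × 0.00095)
  delta = 0.009867 m
Convert: delta = 0.009867 m = 9.867 mm
Final answer: delta = 9.867 mm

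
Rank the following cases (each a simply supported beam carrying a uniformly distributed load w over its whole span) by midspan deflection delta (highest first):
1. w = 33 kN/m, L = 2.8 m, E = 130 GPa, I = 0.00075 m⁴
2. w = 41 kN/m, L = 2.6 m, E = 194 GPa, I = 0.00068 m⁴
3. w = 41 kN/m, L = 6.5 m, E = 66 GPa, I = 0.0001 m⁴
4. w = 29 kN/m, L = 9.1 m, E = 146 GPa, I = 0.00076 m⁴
Model: a simply supported beam carrying a uniformly distributed load w over its whole span, so delta = (5·w·L^4) / (384·E·I) (SI units).
  Case 1: delta = (5 × 33000 × 2.8^4) / (384 × (1.3 × 10¹¹) × 0.00075) = 0.0002709 m = 0.2709 mm
  Case 2: delta = (5 × 41000 × 2.6^4) / (384 × (1.94 × 10¹¹) × 0.00068) = 0.0001849 m = 0.1849 mm
  Case 3: delta = (5 × 41000 × 6.5^4) / (384 × (6.6 × 10¹⁰) × 0.0001) = 0.1444 m = 144.4 mm
  Case 4: delta = (5 × 29000 × 9.1^4) / (384 × (1.46 × 10¹¹) × 0.00076) = 0.02334 m = 23.34 mm
Ordering: 144.4 mm (case 3) > 23.34 mm (case 4) > 0.2709 mm (case 1) > 0.1849 mm (case 2)
Final answer: 3, 4, 1, 2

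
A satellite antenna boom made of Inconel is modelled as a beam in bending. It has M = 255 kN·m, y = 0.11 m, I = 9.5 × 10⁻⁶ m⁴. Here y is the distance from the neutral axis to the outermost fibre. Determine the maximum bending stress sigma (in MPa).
Model: a beam in bending, so sigma = (M·y) / I.
Convert to SI units:
  M = 255 kN·m = 255000 N·m
Substitute:
  sigma = (255000 × 0.11) / (9.5 × 10⁻⁶)
  sigma = 2.953 × 10⁹ Pa
Convert: sigma = 2.953 × 10⁹ Pa = 2953 MPa
Final answer: sigma = 2953 MPa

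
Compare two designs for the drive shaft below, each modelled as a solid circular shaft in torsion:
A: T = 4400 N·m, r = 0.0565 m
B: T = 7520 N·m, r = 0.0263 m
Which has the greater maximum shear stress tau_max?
Model: a solid circular shaft in torsion, so tau_max = (2·T) / (π·r^3) (SI units).
  A: tau_max = (2 × 4400) / (π × 0.0565^3) = 1.553 × 10⁷ Pa = 15.53 MPa
  B: tau_max = (2 × 7520) / (π × 0.0263^3) = 2.632 × 10⁸ Pa = 263.2 MPa
263.2 MPa > 15.53 MPa, so B is larger.
Final answer: B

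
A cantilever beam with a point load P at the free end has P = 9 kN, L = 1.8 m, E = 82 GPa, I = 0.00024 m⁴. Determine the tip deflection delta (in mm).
Model: a cantilever beam with a point load P at the free end, so delta = (P·L^3) / (3·E·I).
Convert to SI units:
  P = 9 kN = 9000 N
  E = 82 GPa = 8.2 × 10¹⁰ Pa
Substitute:
  delta = (9000 × 1.8^3) / (3 × (8.2 × 10¹⁰) × 0.00024)
  delta = 0.000889 m
Convert: delta = 0.000889 m = 0.889 mm
Final answer: delta = 0.889 mm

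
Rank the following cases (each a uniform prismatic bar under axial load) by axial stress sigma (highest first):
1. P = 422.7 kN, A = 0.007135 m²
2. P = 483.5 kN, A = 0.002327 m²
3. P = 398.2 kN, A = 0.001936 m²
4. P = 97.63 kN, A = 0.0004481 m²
Model: a uniform prismatic bar under axial load, so sigma = P / A (SI units).
  Case 1: sigma = 422700 / 0.007135 = 5.924 × 10⁷ Pa = 59.24 MPa
  Case 2: sigma = 483500 / 0.002327 = 2.078 × 10⁸ Pa = 207.8 MPa
  Case 3: sigma = 398200 / 0.001936 = 2.057 × 10⁸ Pa = 205.7 MPa
  Case 4: sigma = 97630 / 0.0004481 = 2.179 × 10⁸ Pa = 217.9 MPa
Ordering: 217.9 MPa (case 4) > 207.8 MPa (case 2) > 205.7 MPa (case 3) > 59.24 MPa (case 1)
Final answer: 4, 2, 3, 1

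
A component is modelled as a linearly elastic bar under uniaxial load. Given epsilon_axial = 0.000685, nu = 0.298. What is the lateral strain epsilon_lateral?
Model: a linearly elastic bar under uniaxial load, so epsilon_lateral = -nu·epsilon_axial.
Substitute:
  epsilon_lateral = -(0.298 × 0.000685)
  epsilon_lateral = -0.0002041
Final answer: epsilon_lateral = -0.0002041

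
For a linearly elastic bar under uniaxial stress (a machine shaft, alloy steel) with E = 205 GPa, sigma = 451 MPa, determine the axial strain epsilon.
Model: a linearly elastic bar under uniaxial stress, so sigma = E·epsilon.
Solve for epsilon: epsilon = sigma / E.
Convert to SI units:
  E = 205 GPa = 2.05 × 10¹¹ Pa
  sigma = 451 MPa = 4.51 × 10⁸ Pa
Substitute:
  epsilon = (4.51 × 10⁸) / (2.05 × 10¹¹)
  epsilon = 0.0022
Final answer: epsilon = 0.0022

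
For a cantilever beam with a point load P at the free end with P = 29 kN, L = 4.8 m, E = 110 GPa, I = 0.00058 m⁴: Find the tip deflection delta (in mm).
Model: a cantilever beam with a point load P at the free end, so delta = (P·L^3) / (3·E·I).
Convert to SI units:
  P = 29 kN = 29000 N
  E = 110 GPa = 1.1 × 10¹¹ Pa
Substitute:
  delta = (29000 × 4.8^3) / (3 × (1.1 × 10¹¹) × 0.00058)
  delta = 0.01676 m
Convert: delta = 0.01676 m = 16.76 mm
Final answer: delta = 16.76 mm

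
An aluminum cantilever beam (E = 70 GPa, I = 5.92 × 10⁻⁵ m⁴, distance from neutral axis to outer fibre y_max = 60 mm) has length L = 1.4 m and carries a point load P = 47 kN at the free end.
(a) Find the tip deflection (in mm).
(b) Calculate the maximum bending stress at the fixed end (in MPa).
(a) Tip deflection of a cantilever with an end point load: δ = P·L^3 / (3·E·I). Convert P = 47 kN = 47000 N, E = 70 GPa = 7 × 10¹⁰ Pa.
  δ = (47000 × 1.4^3) / (3 × (7 × 10¹⁰) × (5.92 × 10⁻⁵)) = 0.01037 m = 10.37 mm
(b) Maximum bending moment at the fixed end: M = P·L = 47000 × 1.4 = 65800 N·m. Convert y_max = 60 mm = 0.06 m.
  σ = M·y_max / I = (65800 × 0.06) / (5.92 × 10⁻⁵) = 6.669 × 10⁷ Pa = 66.69 MPa
Final answer: (a) δ = 10.37 mm, (b) σ = 66.69 MPa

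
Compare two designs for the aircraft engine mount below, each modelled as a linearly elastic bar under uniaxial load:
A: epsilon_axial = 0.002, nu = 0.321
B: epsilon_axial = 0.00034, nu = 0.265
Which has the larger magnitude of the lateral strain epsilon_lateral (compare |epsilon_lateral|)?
Model: a linearly elastic bar under uniaxial load, so epsilon_lateral = -nu·epsilon_axial (SI units).
  A: epsilon_lateral = -(0.321 × 0.002) = -0.000642
  B: epsilon_lateral = -(0.265 × 0.00034) = -9.01 × 10⁻⁵
|epsilon_lateral|: A = 0.000642, B = 9.01 × 10⁻⁵, so A is larger in magnitude.
Final answer: A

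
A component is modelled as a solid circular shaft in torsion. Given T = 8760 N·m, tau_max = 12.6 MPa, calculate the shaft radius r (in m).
Model: a solid circular shaft in torsion, so tau_max = (2·T) / (π·r^3).
Solve for r: r = ((2·T) / (π·tau_max))^(1/3).
Convert to SI units:
  tau_max = 12.6 MPa = 1.26 × 10⁷ Pa
Substitute:
  r = ((2 × 8760) / (π × (1.26 × 10⁷)))^(1/3)
  r = 0.07621 m
Final answer: r = 0.07621 m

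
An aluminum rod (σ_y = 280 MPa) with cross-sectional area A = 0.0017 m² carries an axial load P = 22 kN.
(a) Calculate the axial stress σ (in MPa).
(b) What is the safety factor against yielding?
(a) Axial stress σ = P/A. Convert P = 22 kN = 22000 N.
  σ = 22000 / 0.0017 = 1.294 × 10⁷ Pa = 12.94 MPa
(b) Safety factor SF = σ_y/σ = 280 / 12.94 = 21.64
Final answer: (a) σ = 12.94 MPa, (b) SF = 21.64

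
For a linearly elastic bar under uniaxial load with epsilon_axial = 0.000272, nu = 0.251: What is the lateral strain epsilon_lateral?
Model: a linearly elastic bar under uniaxial load, so epsilon_lateral = -nu·epsilon_axial.
Substitute:
  epsilon_lateral = -(0.251 × 0.000272)
  epsilon_lateral = -6.827 × 10⁻⁵
Final answer: epsilon_lateral = -6.827 × 10⁻⁵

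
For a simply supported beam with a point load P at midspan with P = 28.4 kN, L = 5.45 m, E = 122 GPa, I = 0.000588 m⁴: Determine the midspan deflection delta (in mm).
Model: a simply supported beam with a point load P at midspan, so delta = (P·L^3) / (48·E·I).
Convert to SI units:
  P = 28.4 kN = 28400 N
  E = 122 GPa = 1.22 × 10¹¹ Pa
Substitute:
  delta = (28400 × 5.45^3) / (48 × (1.22 × 10¹¹) × 0.000588)
  delta = 0.001335 m
Convert: delta = 0.001335 m = 1.335 mm
Final answer: delta = 1.335 mm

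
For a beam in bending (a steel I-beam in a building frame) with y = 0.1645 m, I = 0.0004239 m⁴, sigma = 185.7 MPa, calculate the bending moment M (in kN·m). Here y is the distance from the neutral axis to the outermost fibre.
Model: a beam in bending, so sigma = (M·y) / I.
Solve for M: M = (sigma·I) / y.
Convert to SI units:
  sigma = 185.7 MPa = 1.857 × 10⁸ Pa
Substitute:
  M = ((1.857 × 10⁸) × 0.0004239) / 0.1645
  M = 478500 N·m
Convert: M = 478500 N·m = 478.5 kN·m
Final answer: M = 478.5 kN·m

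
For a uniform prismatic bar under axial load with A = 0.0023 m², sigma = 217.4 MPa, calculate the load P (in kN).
Model: a uniform prismatic bar under axial load, so sigma = P / A.
Solve for P: P = sigma·A.
Convert to SI units:
  sigma = 217.4 MPa = 2.174 × 10⁸ Pa
Substitute:
  P = (2.174 × 10⁸) × 0.0023
  P = 500000 N
Convert: P = 500000 N = 500 kN
Final answer: P = 500 kN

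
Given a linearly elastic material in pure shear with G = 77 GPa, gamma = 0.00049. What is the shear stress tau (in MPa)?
Model: a linearly elastic material in pure shear, so tau = G·gamma.
Convert to SI units:
  G = 77 GPa = 7.7 × 10¹⁰ Pa
Substitute:
  tau = (7.7 × 10¹⁰) × 0.00049
  tau = 3.773 × 10⁷ Pa
Convert: tau = 3.773 × 10⁷ Pa = 37.73 MPa
Final answer: tau = 37.73 MPa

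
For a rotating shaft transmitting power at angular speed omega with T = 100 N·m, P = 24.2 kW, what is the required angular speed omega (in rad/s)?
Model: a rotating shaft transmitting power at angular speed omega, so P = T·omega.
Solve for omega: omega = P / T.
Convert to SI units:
  P = 24.2 kW = 24200 W
Substitute:
  omega = 24200 / 100
  omega = 242 rad/s
Final answer: omega = 242 rad/s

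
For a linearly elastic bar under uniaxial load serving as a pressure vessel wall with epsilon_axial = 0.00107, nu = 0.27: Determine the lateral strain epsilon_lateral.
Model: a linearly elastic bar under uniaxial load, so epsilon_lateral = -nu·epsilon_axial.
Substitute:
  epsilon_lateral = -(0.27 × 0.00107)
  epsilon_lateral = -0.0002889
Final answer: epsilon_lateral = -0.0002889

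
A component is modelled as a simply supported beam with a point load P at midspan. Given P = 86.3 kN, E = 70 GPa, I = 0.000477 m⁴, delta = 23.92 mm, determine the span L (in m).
Model: a simply supported beam with a point load P at midspan, so delta = (P·L^3) / (48·E·I).
Solve for L: L = ((48·delta·E·I) / P)^(1/3).
Convert to SI units:
  P = 86.3 kN = 86300 N
  E = 70 GPa = 7 × 10¹⁰ Pa
  delta = 23.92 mm = 0.02392 m
Substitute:
  L = ((48 × 0.02392 × (7 × 10¹⁰) × 0.000477) / 86300)^(1/3)
  L = 7.63 m
Final answer: L = 7.63 m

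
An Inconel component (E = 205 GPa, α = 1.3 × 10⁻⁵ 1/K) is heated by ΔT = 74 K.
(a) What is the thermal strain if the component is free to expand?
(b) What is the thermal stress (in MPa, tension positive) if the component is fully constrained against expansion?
(a) Free thermal strain ε_th = α·ΔT = (1.3 × 10⁻⁵) × 74 = 0.000962
(b) Fully constrained, the expansion is suppressed, so σ = -E·α·ΔT. Convert E = 205 GPa = 2.05 × 10¹¹ Pa.
  σ = -(2.05 × 10¹¹) × (1.3 × 10⁻⁵) × 74 = -1.972 × 10⁸ Pa = -197.2 MPa (compressive)
Final answer: (a) ε_th = 0.000962, (b) σ = -197.2 MPa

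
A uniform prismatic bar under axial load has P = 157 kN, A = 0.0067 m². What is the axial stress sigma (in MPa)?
Model: a uniform prismatic bar under axial load, so sigma = P / A.
Convert to SI units:
  P = 157 kN = 157000 N
Substitute:
  sigma = 157000 / 0.0067
  sigma = 2.343 × 10⁷ Pa
Convert: sigma = 2.343 × 10⁷ Pa = 23.43 MPa
Final answer: sigma = 23.43 MPa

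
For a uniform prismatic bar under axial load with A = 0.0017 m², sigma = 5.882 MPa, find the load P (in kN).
Model: a uniform prismatic bar under axial load, so sigma = P / A.
Solve for P: P = sigma·A.
Convert to SI units:
  sigma = 5.882 MPa = 5.882 × 10⁶ Pa
Substitute:
  P = (5.882 × 10⁶) × 0.0017
  P = 9999 N
Convert: P = 9999 N = 9.999 kN
Final answer: P = 9.999 kN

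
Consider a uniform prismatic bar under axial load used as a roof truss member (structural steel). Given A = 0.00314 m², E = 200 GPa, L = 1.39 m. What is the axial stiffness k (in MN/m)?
Model: a uniform prismatic bar under axial load, so k = (A·E) / L.
Convert to SI units:
  E = 200 GPa = 2 × 10¹¹ Pa
Substitute:
  k = (0.00314 × (2 × 10¹¹)) / 1.39
  k = 4.518 × 10⁸ N/m
Convert: k = 4.518 × 10⁸ N/m = 451.8 MN/m
Final answer: k = 451.8 MN/m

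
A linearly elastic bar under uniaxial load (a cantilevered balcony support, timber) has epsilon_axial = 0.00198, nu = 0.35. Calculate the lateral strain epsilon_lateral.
Model: a linearly elastic bar under uniaxial load, so epsilon_lateral = -nu·epsilon_axial.
Substitute:
  epsilon_lateral = -(0.35 × 0.00198)
  epsilon_lateral = -0.000693
Final answer: epsilon_lateral = -0.000693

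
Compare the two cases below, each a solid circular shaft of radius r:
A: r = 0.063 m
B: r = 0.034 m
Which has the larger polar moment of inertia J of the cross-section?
Model: a solid circular shaft of radius r, so J = (π·r^4) / 2 (SI units).
  A: J = (π × 0.063^4) / 2 = 2.474 × 10⁻⁵ m⁴
  B: J = (π × 0.034^4) / 2 = 2.099 × 10⁻⁶ m⁴
2.474 × 10⁻⁵ m⁴ > 2.099 × 10⁻⁶ m⁴, so A is larger.
Final answer: A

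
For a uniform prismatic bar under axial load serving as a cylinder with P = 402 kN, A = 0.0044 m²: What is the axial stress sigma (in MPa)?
Model: a uniform prismatic bar under axial load, so sigma = P / A.
Convert to SI units:
  P = 402 kN = 402000 N
Substitute:
  sigma = 402000 / 0.0044
  sigma = 9.136 × 10⁷ Pa
Convert: sigma = 9.136 × 10⁷ Pa = 91.36 MPa
Final answer: sigma = 91.36 MPa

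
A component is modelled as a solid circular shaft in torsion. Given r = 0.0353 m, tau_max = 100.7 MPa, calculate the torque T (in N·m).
Model: a solid circular shaft in torsion, so tau_max = (2·T) / (π·r^3).
Solve for T: T = (π·tau_max·r^3) / 2.
Convert to SI units:
  tau_max = 100.7 MPa = 1.007 × 10⁸ Pa
Substitute:
  T = (π × (1.007 × 10⁸) × 0.0353^3) / 2
  T = 6958 N·m
Final answer: T = 6958 N·m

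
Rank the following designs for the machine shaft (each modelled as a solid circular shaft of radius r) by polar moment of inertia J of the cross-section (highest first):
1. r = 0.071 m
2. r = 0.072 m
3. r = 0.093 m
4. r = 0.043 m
Model: a solid circular shaft of radius r, so J = (π·r^4) / 2 (SI units).
  Case 1: J = (π × 0.071^4) / 2 = 3.992 × 10⁻⁵ m⁴
  Case 2: J = (π × 0.072^4) / 2 = 4.221 × 10⁻⁵ m⁴
  Case 3: J = (π × 0.093^4) / 2 = 0.0001175 m⁴
  Case 4: J = (π × 0.043^4) / 2 = 5.37 × 10⁻⁶ m⁴
Ordering: 0.0001175 m⁴ (case 3) > 4.221 × 10⁻⁵ m⁴ (case 2) > 3.992 × 10⁻⁵ m⁴ (case 1) > 5.37 × 10⁻⁶ m⁴ (case 4)
Final answer: 3, 2, 1, 4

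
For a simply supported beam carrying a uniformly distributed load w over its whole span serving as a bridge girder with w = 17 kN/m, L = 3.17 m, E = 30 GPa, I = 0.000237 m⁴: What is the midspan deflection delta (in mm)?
Model: a simply supported beam carrying a uniformly distributed load w over its whole span, so delta = (5·w·L^4) / (384·E·I).
Convert to SI units:
  w = 17 kN/m = 17000 N/m
  E = 30 GPa = 3 × 10¹⁰ Pa
Substitute:
  delta = (5 × 17000 × 3.17^4) / (384 × (3 × 10¹⁰) × 0.000237)
  delta = 0.003144 m
Convert: delta = 0.003144 m = 3.144 mm
Final answer: delta = 3.144 mm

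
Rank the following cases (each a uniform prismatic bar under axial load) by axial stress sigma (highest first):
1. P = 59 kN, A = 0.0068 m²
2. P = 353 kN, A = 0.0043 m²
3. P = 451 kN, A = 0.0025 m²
Model: a uniform prismatic bar under axial load, so sigma = P / A (SI units).
  Case 1: sigma = 59000 / 0.0068 = 8.676 × 10⁶ Pa = 8.676 MPa
  Case 2: sigma = 353000 / 0.0043 = 8.209 × 10⁷ Pa = 82.09 MPa
  Case 3: sigma = 451000 / 0.0025 = 1.804 × 10⁸ Pa = 180.4 MPa
Ordering: 180.4 MPa (case 3) > 82.09 MPa (case 2) > 8.676 MPa (case 1)
Final answer: 3, 2, 1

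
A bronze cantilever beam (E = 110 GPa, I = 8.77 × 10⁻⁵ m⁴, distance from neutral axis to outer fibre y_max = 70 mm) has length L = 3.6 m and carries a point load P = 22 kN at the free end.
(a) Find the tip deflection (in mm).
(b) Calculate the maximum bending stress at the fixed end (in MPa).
(a) Tip deflection of a cantilever with an end point load: δ = P·L^3 / (3·E·I). Convert P = 22 kN = 22000 N, E = 110 GPa = 1.1 × 10¹¹ Pa.
  δ = (22000 × 3.6^3) / (3 × (1.1 × 10¹¹) × (8.77 × 10⁻⁵)) = 0.03547 m = 35.47 mm
(b) Maximum bending moment at the fixed end: M = P·L = 22000 × 3.6 = 79200 N·m. Convert y_max = 70 mm = 0.07 m.
  σ = M·y_max / I = (79200 × 0.07) / (8.77 × 10⁻⁵) = 6.322 × 10⁷ Pa = 63.22 MPa
Final answer: (a) δ = 35.47 mm, (b) σ = 63.22 MPa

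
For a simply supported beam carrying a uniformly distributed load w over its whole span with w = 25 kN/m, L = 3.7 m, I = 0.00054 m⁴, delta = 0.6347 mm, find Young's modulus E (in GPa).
Model: a simply supported beam carrying a uniformly distributed load w over its whole span, so delta = (5·w·L^4) / (384·E·I).
Solve for E: E = (5·w·L^4) / (384·delta·I).
Convert to SI units:
  w = 25 kN/m = 25000 N/m
  delta = 0.6347 mm = 0.0006347 m
Substitute:
  E = (5 × 25000 × 3.7^4) / (384 × 0.0006347 × 0.00054)
  E = 1.78 × 10¹¹ Pa
Convert: E = 1.78 × 10¹¹ Pa = 178 GPa
Final answer: E = 178 GPa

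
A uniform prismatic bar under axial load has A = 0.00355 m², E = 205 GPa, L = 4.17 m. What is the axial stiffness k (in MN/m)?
Model: a uniform prismatic bar under axial load, so k = (A·E) / L.
Convert to SI units:
  E = 205 GPa = 2.05 × 10¹¹ Pa
Substitute:
  k = (0.00355 × (2.05 × 10¹¹)) / 4.17
  k = 1.745 × 10⁸ N/m
Convert: k = 1.745 × 10⁸ N/m = 174.5 MN/m
Final answer: k = 174.5 MN/m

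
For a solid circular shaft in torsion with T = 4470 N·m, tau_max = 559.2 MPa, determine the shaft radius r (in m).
Model: a solid circular shaft in torsion, so tau_max = (2·T) / (π·r^3).
Solve for r: r = ((2·T) / (π·tau_max))^(1/3).
Convert to SI units:
  tau_max = 559.2 MPa = 5.592 × 10⁸ Pa
Substitute:
  r = ((2 × 4470) / (π × (5.592 × 10⁸)))^(1/3)
  r = 0.0172 m
Final answer: r = 0.0172 m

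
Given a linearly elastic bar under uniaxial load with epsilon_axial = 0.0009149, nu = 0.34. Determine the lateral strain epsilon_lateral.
Model: a linearly elastic bar under uniaxial load, so epsilon_lateral = -nu·epsilon_axial.
Substitute:
  epsilon_lateral = -(0.34 × 0.0009149)
  epsilon_lateral = -0.0003111
Final answer: epsilon_lateral = -0.0003111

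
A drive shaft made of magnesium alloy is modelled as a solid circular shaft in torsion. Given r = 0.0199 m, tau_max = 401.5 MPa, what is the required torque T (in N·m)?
Model: a solid circular shaft in torsion, so tau_max = (2·T) / (π·r^3).
Solve for T: T = (π·tau_max·r^3) / 2.
Convert to SI units:
  tau_max = 401.5 MPa = 4.015 × 10⁸ Pa
Substitute:
  T = (π × (4.015 × 10⁸) × 0.0199^3) / 2
  T = 4970 N·m
Final answer: T = 4970 N·m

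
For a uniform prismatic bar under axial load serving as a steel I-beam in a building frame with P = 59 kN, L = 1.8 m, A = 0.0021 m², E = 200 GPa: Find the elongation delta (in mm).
Model: a uniform prismatic bar under axial load, so delta = (P·L) / (A·E).
Convert to SI units:
  P = 59 kN = 59000 N
  E = 200 GPa = 2 × 10¹¹ Pa
Substitute:
  delta = (59000 × 1.8) / (0.0021 × (2 × 10¹¹))
  delta = 0.0002529 m
Convert: delta = 0.0002529 m = 0.2529 mm
Final answer: delta = 0.2529 mm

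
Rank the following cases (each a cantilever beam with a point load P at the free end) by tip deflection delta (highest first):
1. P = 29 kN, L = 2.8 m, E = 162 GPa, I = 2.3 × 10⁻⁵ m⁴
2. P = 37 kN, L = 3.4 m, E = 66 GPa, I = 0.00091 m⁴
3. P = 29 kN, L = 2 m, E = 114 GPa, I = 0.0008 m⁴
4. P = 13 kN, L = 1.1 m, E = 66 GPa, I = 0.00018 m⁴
Model: a cantilever beam with a point load P at the free end, so delta = (P·L^3) / (3·E·I) (SI units).
  Case 1: delta = (29000 × 2.8^3) / (3 × (1.62 × 10¹¹) × (2.3 × 10⁻⁵)) = 0.05695 m = 56.95 mm
  Case 2: delta = (37000 × 3.4^3) / (3 × (6.6 × 10¹⁰) × 0.00091) = 0.008071 m = 8.071 mm
  Case 3: delta = (29000 × 2^3) / (3 × (1.14 × 10¹¹) × 0.0008) = 0.000848 m = 0.848 mm
  Case 4: delta = (13000 × 1.1^3) / (3 × (6.6 × 10¹⁰) × 0.00018) = 0.0004855 m = 0.4855 mm
Ordering: 56.95 mm (case 1) > 8.071 mm (case 2) > 0.848 mm (case 3) > 0.4855 mm (case 4)
Final answer: 1, 2, 3, 4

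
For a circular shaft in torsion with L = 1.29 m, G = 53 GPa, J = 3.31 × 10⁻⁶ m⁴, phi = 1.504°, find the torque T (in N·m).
Model: a circular shaft in torsion, so phi = (T·L) / (G·J).
Solve for T: T = (phi·G·J) / L.
Convert to SI units:
  G = 53 GPa = 5.3 × 10¹⁰ Pa
  phi = 1.504° = 0.02625 rad
Substitute:
  T = (0.02625 × (5.3 × 10¹⁰) × (3.31 × 10⁻⁶)) / 1.29
  T = 3570 N·m
Final answer: T = 3570 N·m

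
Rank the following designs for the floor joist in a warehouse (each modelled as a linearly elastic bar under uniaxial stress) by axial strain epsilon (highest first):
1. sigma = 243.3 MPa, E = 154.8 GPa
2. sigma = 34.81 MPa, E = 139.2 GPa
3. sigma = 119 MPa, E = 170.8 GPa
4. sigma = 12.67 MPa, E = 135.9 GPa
Model: a linearly elastic bar under uniaxial stress, so epsilon = sigma / E (SI units).
  Case 1: epsilon = (2.433 × 10⁸) / (1.548 × 10¹¹) = 0.001572
  Case 2: epsilon = (3.481 × 10⁷) / (1.392 × 10¹¹) = 0.0002501
  Case 3: epsilon = (1.19 × 10⁸) / (1.708 × 10¹¹) = 0.0006967
  Case 4: epsilon = (1.267 × 10⁷) / (1.359 × 10¹¹) = 9.323 × 10⁻⁵
Ordering: 0.001572 (case 1) > 0.0006967 (case 3) > 0.0002501 (case 2) > 9.323 × 10⁻⁵ (case 4)
Final answer: 1, 3, 2, 4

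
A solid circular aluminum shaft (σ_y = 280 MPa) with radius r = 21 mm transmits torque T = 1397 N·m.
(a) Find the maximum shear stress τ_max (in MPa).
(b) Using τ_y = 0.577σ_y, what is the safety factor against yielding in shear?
(a) For a solid circular shaft, τ_max = T·r/J with J = π·r^4/2, i.e. τ_max = 2·T / (π·r^3). Convert r = 21 mm = 0.021 m.
  τ_max = (2 × 1397) / (π × 0.021^3) = 9.603 × 10⁷ Pa = 96.03 MPa
(b) τ_y = 0.577 × 280 = 161.56 MPa
  SF = τ_y/τ_max = 161.56 / 96.03 = 1.682
Final answer: (a) τ_max = 96.03 MPa, (b) SF = 1.682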